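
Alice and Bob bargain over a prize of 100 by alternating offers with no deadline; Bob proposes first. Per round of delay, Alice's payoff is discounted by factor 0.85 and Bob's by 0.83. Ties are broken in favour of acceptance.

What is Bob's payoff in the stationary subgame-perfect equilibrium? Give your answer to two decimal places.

In a stationary SPE each proposer offers the other exactly their discounted continuation value.
If Bob keeps x when proposing and Alice keeps y when proposing, then x = 100 − 0.85y and y = 100 − 0.83x.
Solving: x = 100(1 − 0.85) / (1 − 0.83·0.85) = 15 / 0.2945 ≈ 50.9338.
Alice gets 100 − 50.9338 ≈ 49.0662.

50.93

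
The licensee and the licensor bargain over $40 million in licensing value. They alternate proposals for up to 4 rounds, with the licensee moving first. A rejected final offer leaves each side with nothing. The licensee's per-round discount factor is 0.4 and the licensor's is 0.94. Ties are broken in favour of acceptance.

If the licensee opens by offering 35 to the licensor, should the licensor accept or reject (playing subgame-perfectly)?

Reject

Work out the licensor's continuation value if the offer is rejected.
Round 4 (the licensor proposes): the licensee will accept anything ≥ 0, so the licensor offers 0 and keeps 40.
Round 3 (the licensee proposes): the licensor can get 40 next round, worth 0.94 × 40 = 37.6 now; the licensee offers that and keeps 2.4.
Round 2 (the licensor proposes): the licensee can get 2.4 next round, worth 0.4 × 2.4 = 0.96 now; the licensor offers that and keeps 39.04.
So by rejecting in round 1, the licensor gets 39.04 next round, worth 0.94 × 39.04 = 36.6976 now.
Offer 35 < 36.6976, so the licensor rejects.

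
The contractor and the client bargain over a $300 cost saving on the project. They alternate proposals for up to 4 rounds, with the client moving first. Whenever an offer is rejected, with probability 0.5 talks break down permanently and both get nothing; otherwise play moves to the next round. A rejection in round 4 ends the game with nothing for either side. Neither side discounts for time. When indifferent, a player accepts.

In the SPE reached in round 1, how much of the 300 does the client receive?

By backward induction:
Round 4 (the contractor proposes): rejection yields 0 for the client; the contractor offers 0 and keeps 300.
Round 3 (the client proposes): rejecting gives the contractor an expected 0.5 × 300 = 150; the client offers that and keeps 150.
Round 2 (the contractor proposes): rejecting gives the client an expected 0.5 × 150 = 75; the contractor offers that and keeps 225.
Round 1 (the client proposes): rejecting gives the contractor an expected 0.5 × 225 = 112.5, so the client offers 112.5, keeping 187.5.

187.5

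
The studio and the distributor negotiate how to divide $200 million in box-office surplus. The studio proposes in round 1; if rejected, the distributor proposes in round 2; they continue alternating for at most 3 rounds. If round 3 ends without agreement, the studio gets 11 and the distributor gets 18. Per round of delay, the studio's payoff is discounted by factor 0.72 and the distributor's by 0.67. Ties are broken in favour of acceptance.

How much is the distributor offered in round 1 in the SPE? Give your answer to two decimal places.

46.20

Round 3 (the studio proposes): the distributor gets 18 if talks fail, so the studio offers 18 and keeps 182.
Round 2 (the distributor proposes): the studio can get 182 next round, worth 0.72 × 182 = 131.04 now. The distributor offers 131.04 and keeps 200 − 131.04 = 68.96.
Round 1 (the studio proposes): the distributor can get 68.96 next round, worth 0.67 × 68.96 = 46.2032 now; the studio offers that and keeps 153.7968.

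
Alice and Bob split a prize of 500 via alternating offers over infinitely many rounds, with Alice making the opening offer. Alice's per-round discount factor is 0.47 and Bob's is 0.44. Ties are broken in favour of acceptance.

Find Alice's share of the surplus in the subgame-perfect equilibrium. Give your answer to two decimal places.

Let x be Alice's share when Alice proposes and y be Bob's share when Bob proposes.
Bob accepts iff offered ≥ 0.44·y, so x = 500 − 0.44y. Symmetrically y = 500 − 0.47x.
Substituting: x = 500 − 0.44(500 − 0.47x), giving x(1 − 0.47·0.44) = 500(1 − 0.44).
So x = 500 × 0.56 / 0.7932 ≈ 353.0005, and Bob receives 500 − x ≈ 146.9995.

353.00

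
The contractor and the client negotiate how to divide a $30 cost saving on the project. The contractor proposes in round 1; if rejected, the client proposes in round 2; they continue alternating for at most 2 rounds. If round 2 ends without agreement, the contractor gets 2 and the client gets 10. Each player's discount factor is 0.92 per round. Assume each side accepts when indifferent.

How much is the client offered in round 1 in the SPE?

25.76

Round 2 (the client proposes): the contractor gets 2 if talks fail, so the client offers 2 and keeps 28.
Round 1 (the contractor proposes): the client can get 28 next round, worth 0.92 × 28 = 25.76 now, so the contractor offers 25.76, keeping 4.24.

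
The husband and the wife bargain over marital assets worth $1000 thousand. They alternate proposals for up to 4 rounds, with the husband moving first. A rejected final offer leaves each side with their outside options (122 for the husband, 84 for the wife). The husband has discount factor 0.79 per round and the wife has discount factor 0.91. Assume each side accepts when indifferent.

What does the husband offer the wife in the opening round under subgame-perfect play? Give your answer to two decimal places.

Round 4 (the wife proposes): the husband gets 122 if talks fail, so the wife offers 122 and keeps 878.
Round 3 (the husband proposes): the wife can get 878 next round, worth 0.91 × 878 = 798.98 now; the husband offers that and keeps 201.02.
Round 2 (the wife proposes): the husband can get 201.02 next round, worth 0.79 × 201.02 = 158.8058 now, so the wife offers 158.8058, keeping 841.1942.
Round 1 (the husband proposes): the wife can get 841.1942 next round, worth 0.91 × 841.1942 = 765.486722 now, so the husband offers 765.486722, keeping 234.513278.

765.49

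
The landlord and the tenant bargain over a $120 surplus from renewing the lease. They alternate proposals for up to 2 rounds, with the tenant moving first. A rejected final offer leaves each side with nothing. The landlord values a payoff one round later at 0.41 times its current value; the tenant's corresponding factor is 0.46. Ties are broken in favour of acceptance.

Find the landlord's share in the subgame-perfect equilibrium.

49.2

Round 2 (the landlord proposes): rejection yields 0 for the tenant; the landlord offers 0 and keeps 120.
Round 1 (the tenant proposes): the landlord can get 120 next round, worth 0.41 × 120 = 49.2 now. The tenant offers 49.2 and keeps 120 − 49.2 = 70.8.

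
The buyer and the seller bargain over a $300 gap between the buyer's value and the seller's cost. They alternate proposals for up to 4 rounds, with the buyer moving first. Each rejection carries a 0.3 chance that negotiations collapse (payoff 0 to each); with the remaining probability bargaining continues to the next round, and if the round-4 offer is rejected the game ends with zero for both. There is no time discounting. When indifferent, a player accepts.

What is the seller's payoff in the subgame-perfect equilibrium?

By backward induction:
Round 4 (the seller proposes): rejection yields 0 for the buyer; the seller offers 0 and keeps 300.
Round 3 (the buyer proposes): rejecting gives the seller an expected 0.7 × 300 = 210. The buyer offers 210 and keeps 300 − 210 = 90.
Round 2 (the seller proposes): rejecting gives the buyer an expected 0.7 × 90 = 63, so the seller offers 63, keeping 237.
Round 1 (the buyer proposes): rejecting gives the seller an expected 0.7 × 237 = 165.9. The buyer offers 165.9 and keeps 300 − 165.9 = 134.1.

165.9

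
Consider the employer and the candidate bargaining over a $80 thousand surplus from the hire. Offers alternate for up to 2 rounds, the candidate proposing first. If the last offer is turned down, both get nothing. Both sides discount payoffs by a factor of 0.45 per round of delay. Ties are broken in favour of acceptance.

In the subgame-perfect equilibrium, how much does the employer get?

36

By backward induction:
Round 2 (the employer proposes): the candidate will accept anything ≥ 0, so the employer offers 0 and keeps 80.
Round 1 (the candidate proposes): the employer can get 80 next round, worth 0.45 × 80 = 36 now. The candidate offers 36 and keeps 80 − 36 = 44.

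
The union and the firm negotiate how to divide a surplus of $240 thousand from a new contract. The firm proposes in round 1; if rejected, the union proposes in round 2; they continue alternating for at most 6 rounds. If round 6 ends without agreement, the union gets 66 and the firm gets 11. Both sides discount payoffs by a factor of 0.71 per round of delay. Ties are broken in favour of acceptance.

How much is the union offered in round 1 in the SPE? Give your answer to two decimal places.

Work backward from the last round.
Round 6 (the union proposes): the firm gets 11 if talks fail, so the union offers 11 and keeps 229.
Round 5 (the firm proposes): the union can get 229 next round, worth 0.71 × 229 = 162.59 now, so the firm offers 162.59, keeping 77.41.
Round 4 (the union proposes): the firm can get 77.41 next round, worth 0.71 × 77.41 = 54.9611 now, so the union offers 54.9611, keeping 185.0389.
Round 3 (the firm proposes): the union can get 185.0389 next round, worth 0.71 × 185.0389 = 131.377619 now; the firm offers that and keeps 108.622381.
Round 2 (the union proposes): the firm can get 108.622381 next round, worth 0.71 × 108.622381 = 77.12189051 now; the union offers that and keeps 162.87810949.
Round 1 (the firm proposes): the union can get 162.87810949 next round, worth 0.71 × 162.87810949 = 115.6434577379 now, so the firm offers 115.6434577379, keeping 124.3565422621.

115.64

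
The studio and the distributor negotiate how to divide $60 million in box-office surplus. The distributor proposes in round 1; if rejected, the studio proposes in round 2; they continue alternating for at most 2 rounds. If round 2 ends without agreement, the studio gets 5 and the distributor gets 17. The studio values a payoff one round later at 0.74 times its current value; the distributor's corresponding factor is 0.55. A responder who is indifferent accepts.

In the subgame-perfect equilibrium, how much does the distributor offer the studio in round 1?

By backward induction:
Round 2 (the studio proposes): the distributor gets 17 if talks fail, so the studio offers 17 and keeps 43.
Round 1 (the distributor proposes): the studio can get 43 next round, worth 0.74 × 43 = 31.82 now, so the distributor offers 31.82, keeping 28.18.

31.82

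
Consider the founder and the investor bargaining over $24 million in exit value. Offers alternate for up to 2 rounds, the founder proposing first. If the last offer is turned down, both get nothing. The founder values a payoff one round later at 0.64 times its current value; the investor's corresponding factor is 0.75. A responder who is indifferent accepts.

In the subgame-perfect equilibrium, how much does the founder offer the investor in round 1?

Round 2 (the investor proposes): the founder will accept anything ≥ 0, so the investor offers 0 and keeps 24.
Round 1 (the founder proposes): the investor can get 24 next round, worth 0.75 × 24 = 18 now. The founder offers 18 and keeps 24 − 18 = 6.

18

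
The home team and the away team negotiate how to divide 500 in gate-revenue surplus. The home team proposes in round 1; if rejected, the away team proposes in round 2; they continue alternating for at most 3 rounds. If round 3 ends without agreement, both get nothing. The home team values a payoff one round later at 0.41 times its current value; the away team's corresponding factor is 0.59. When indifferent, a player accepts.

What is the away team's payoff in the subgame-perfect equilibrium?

Round 3 (the home team proposes): rejection yields 0 for the away team; the home team offers 0 and keeps 500.
Round 2 (the away team proposes): the home team can get 500 next round, worth 0.41 × 500 = 205 now. The away team offers 205 and keeps 500 − 205 = 295.
Round 1 (the home team proposes): the away team can get 295 next round, worth 0.59 × 295 = 174.05 now, so the home team offers 174.05, keeping 325.95.

174.05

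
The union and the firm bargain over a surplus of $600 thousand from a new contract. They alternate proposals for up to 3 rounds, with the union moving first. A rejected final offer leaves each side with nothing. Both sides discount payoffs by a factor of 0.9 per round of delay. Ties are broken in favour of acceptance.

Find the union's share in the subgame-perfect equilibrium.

Round 3 (the union proposes): the firm will accept anything ≥ 0, so the union offers 0 and keeps 600.
Round 2 (the firm proposes): the union can get 600 next round, worth 0.9 × 600 = 540 now, so the firm offers 540, keeping 60.
Round 1 (the union proposes): the firm can get 60 next round, worth 0.9 × 60 = 54 now. The union offers 54 and keeps 600 − 54 = 546.

546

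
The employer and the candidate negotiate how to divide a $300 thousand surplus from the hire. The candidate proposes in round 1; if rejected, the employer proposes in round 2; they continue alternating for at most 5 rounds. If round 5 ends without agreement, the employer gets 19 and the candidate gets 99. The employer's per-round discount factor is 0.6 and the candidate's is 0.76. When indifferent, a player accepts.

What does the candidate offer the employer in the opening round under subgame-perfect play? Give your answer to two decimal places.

Work backward from the last round.
Round 5 (the candidate proposes): the employer gets 19 if talks fail, so the candidate offers 19 and keeps 281.
Round 4 (the employer proposes): the candidate can get 281 next round, worth 0.76 × 281 = 213.56 now. The employer offers 213.56 and keeps 300 − 213.56 = 86.44.
Round 3 (the candidate proposes): the employer can get 86.44 next round, worth 0.6 × 86.44 = 51.864 now; the candidate offers that and keeps 248.136.
Round 2 (the employer proposes): the candidate can get 248.136 next round, worth 0.76 × 248.136 = 188.58336 now. The employer offers 188.58336 and keeps 300 − 188.58336 = 111.41664.
Round 1 (the candidate proposes): the employer can get 111.41664 next round, worth 0.6 × 111.41664 = 66.849984 now, so the candidate offers 66.849984, keeping 233.150016.

66.85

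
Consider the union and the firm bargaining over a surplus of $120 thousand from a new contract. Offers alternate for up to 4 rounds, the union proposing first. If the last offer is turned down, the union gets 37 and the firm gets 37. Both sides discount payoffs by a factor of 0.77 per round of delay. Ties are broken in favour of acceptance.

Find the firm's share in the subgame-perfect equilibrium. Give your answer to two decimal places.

59.14

By backward induction:
Round 4 (the firm proposes): the union gets 37 if talks fail, so the firm offers 37 and keeps 83.
Round 3 (the union proposes): the firm can get 83 next round, worth 0.77 × 83 = 63.91 now. The union offers 63.91 and keeps 120 − 63.91 = 56.09.
Round 2 (the firm proposes): the union can get 56.09 next round, worth 0.77 × 56.09 = 43.1893 now; the firm offers that and keeps 76.8107.
Round 1 (the union proposes): the firm can get 76.8107 next round, worth 0.77 × 76.8107 = 59.144239 now. The union offers 59.144239 and keeps 120 − 59.144239 = 60.855761.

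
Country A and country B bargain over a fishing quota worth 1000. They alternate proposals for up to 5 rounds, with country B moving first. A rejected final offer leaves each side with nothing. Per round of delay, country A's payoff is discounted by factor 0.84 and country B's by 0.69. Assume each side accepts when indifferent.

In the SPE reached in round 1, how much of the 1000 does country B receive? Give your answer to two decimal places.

588.67

Round 5 (country B proposes): rejection yields 0 for country A; country B offers 0 and keeps 1000.
Round 4 (country A proposes): country B can get 1000 next round, worth 0.69 × 1000 = 690 now, so country A offers 690, keeping 310.
Round 3 (country B proposes): country A can get 310 next round, worth 0.84 × 310 = 260.4 now; country B offers that and keeps 739.6.
Round 2 (country A proposes): country B can get 739.6 next round, worth 0.69 × 739.6 = 510.324 now. Country A offers 510.324 and keeps 1000 − 510.324 = 489.676.
Round 1 (country B proposes): country A can get 489.676 next round, worth 0.84 × 489.676 = 411.32784 now; country B offers that and keeps 588.67216.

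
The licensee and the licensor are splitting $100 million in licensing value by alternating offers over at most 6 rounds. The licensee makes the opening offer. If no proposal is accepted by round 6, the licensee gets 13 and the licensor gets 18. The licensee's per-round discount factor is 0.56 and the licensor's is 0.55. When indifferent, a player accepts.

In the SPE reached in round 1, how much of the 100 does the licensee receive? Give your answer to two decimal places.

63.81

By backward induction:
Round 6 (the licensor proposes): the licensee gets 13 if talks fail, so the licensor offers 13 and keeps 87.
Round 5 (the licensee proposes): the licensor can get 87 next round, worth 0.55 × 87 = 47.85 now. The licensee offers 47.85 and keeps 100 − 47.85 = 52.15.
Round 4 (the licensor proposes): the licensee can get 52.15 next round, worth 0.56 × 52.15 = 29.204 now; the licensor offers that and keeps 70.796.
Round 3 (the licensee proposes): the licensor can get 70.796 next round, worth 0.55 × 70.796 = 38.9378 now; the licensee offers that and keeps 61.0622.
Round 2 (the licensor proposes): the licensee can get 61.0622 next round, worth 0.56 × 61.0622 = 34.194832 now; the licensor offers that and keeps 65.805168.
Round 1 (the licensee proposes): the licensor can get 65.805168 next round, worth 0.55 × 65.805168 = 36.1928424 now; the licensee offers that and keeps 63.8071576.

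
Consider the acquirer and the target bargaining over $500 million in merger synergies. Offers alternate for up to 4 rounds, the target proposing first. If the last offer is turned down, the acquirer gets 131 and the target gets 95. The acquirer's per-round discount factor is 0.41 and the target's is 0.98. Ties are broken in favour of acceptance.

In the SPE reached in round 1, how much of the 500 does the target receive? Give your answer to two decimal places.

429.18

By backward induction:
Round 4 (the acquirer proposes): the target gets 95 if talks fail, so the acquirer offers 95 and keeps 405.
Round 3 (the target proposes): the acquirer can get 405 next round, worth 0.41 × 405 = 166.05 now, so the target offers 166.05, keeping 333.95.
Round 2 (the acquirer proposes): the target can get 333.95 next round, worth 0.98 × 333.95 = 327.271 now; the acquirer offers that and keeps 172.729.
Round 1 (the target proposes): the acquirer can get 172.729 next round, worth 0.41 × 172.729 = 70.81889 now, so the target offers 70.81889, keeping 429.18111.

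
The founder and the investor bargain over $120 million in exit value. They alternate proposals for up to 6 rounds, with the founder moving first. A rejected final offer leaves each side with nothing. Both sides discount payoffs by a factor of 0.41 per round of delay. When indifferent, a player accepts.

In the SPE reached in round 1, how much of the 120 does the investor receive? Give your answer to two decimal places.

Round 6 (the investor proposes): rejection yields 0 for the founder; the investor offers 0 and keeps 120.
Round 5 (the founder proposes): the investor can get 120 next round, worth 0.41 × 120 = 49.2 now. The founder offers 49.2 and keeps 120 − 49.2 = 70.8.
Round 4 (the investor proposes): the founder can get 70.8 next round, worth 0.41 × 70.8 = 29.028 now, so the investor offers 29.028, keeping 90.972.
Round 3 (the founder proposes): the investor can get 90.972 next round, worth 0.41 × 90.972 = 37.29852 now, so the founder offers 37.29852, keeping 82.70148.
Round 2 (the investor proposes): the founder can get 82.70148 next round, worth 0.41 × 82.70148 = 33.9076068 now, so the investor offers 33.9076068, keeping 86.0923932.
Round 1 (the founder proposes): the investor can get 86.0923932 next round, worth 0.41 × 86.0923932 = 35.297881212 now, so the founder offers 35.297881212, keeping 84.702118788.

35.30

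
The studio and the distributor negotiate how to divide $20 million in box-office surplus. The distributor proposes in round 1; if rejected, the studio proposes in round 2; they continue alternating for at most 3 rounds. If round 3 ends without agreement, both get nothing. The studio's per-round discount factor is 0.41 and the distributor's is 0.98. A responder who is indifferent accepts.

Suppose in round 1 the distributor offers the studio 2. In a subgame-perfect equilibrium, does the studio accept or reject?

Accept

Round 3 (the distributor proposes): rejection yields 0 for the studio; the distributor offers 0 and keeps 20.
Round 2 (the studio proposes): the distributor can get 20 next round, worth 0.98 × 20 = 19.6 now. The studio offers 19.6 and keeps 20 − 19.6 = 0.4.
So by rejecting in round 1, the studio gets 0.4 next round, worth 0.41 × 0.4 = 0.164 now.
Offer 2 ≥ 0.164, so the studio accepts.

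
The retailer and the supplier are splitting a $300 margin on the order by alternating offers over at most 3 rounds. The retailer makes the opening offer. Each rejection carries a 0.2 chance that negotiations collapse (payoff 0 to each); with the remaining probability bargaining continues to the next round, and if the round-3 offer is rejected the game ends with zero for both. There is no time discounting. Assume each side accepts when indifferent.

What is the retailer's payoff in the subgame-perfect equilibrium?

Round 3 (the retailer proposes): rejection yields 0 for the supplier; the retailer offers 0 and keeps 300.
Round 2 (the supplier proposes): rejecting gives the retailer an expected 0.8 × 300 = 240; the supplier offers that and keeps 60.
Round 1 (the retailer proposes): rejecting gives the supplier an expected 0.8 × 60 = 48; the retailer offers that and keeps 252.

252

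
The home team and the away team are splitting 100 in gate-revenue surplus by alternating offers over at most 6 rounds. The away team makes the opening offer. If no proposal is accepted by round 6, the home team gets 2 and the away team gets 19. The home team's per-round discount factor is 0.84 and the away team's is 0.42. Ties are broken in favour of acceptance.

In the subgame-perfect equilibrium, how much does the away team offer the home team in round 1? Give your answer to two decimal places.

Solve by backward induction from round 6.
Round 6 (the home team proposes): the away team gets 19 if talks fail, so the home team offers 19 and keeps 81.
Round 5 (the away team proposes): the home team can get 81 next round, worth 0.84 × 81 = 68.04 now. The away team offers 68.04 and keeps 100 − 68.04 = 31.96.
Round 4 (the home team proposes): the away team can get 31.96 next round, worth 0.42 × 31.96 = 13.4232 now. The home team offers 13.4232 and keeps 100 − 13.4232 = 86.5768.
Round 3 (the away team proposes): the home team can get 86.5768 next round, worth 0.84 × 86.5768 = 72.724512 now, so the away team offers 72.724512, keeping 27.275488.
Round 2 (the home team proposes): the away team can get 27.275488 next round, worth 0.42 × 27.275488 = 11.45570496 now, so the home team offers 11.45570496, keeping 88.54429504.
Round 1 (the away team proposes): the home team can get 88.54429504 next round, worth 0.84 × 88.54429504 = 74.3772078336 now. The away team offers 74.3772078336 and keeps 100 − 74.3772078336 = 25.6227921664.

74.38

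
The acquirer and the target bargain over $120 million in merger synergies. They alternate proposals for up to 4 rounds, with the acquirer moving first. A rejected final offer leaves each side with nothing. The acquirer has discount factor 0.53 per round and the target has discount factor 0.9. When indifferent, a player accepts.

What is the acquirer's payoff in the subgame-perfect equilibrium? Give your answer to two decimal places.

By backward induction:
Round 4 (the target proposes): the acquirer will accept anything ≥ 0, so the target offers 0 and keeps 120.
Round 3 (the acquirer proposes): the target can get 120 next round, worth 0.9 × 120 = 108 now; the acquirer offers that and keeps 12.
Round 2 (the target proposes): the acquirer can get 12 next round, worth 0.53 × 12 = 6.36 now. The target offers 6.36 and keeps 120 − 6.36 = 113.64.
Round 1 (the acquirer proposes): the target can get 113.64 next round, worth 0.9 × 113.64 = 102.276 now. The acquirer offers 102.276 and keeps 120 − 102.276 = 17.724.

17.72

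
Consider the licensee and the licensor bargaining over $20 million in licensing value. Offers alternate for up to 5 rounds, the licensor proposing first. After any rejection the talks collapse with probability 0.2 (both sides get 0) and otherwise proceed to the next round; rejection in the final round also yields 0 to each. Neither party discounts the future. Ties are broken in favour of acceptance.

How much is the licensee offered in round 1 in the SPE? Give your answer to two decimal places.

5.25

Round 5 (the licensor proposes): rejection yields 0 for the licensee; the licensor offers 0 and keeps 20.
Round 4 (the licensee proposes): rejecting gives the licensor an expected 0.8 × 20 = 16, so the licensee offers 16, keeping 4.
Round 3 (the licensor proposes): rejecting gives the licensee an expected 0.8 × 4 = 3.2. The licensor offers 3.2 and keeps 20 − 3.2 = 16.8.
Round 2 (the licensee proposes): rejecting gives the licensor an expected 0.8 × 16.8 = 13.44, so the licensee offers 13.44, keeping 6.56.
Round 1 (the licensor proposes): rejecting gives the licensee an expected 0.8 × 6.56 = 5.248, so the licensor offers 5.248, keeping 14.752.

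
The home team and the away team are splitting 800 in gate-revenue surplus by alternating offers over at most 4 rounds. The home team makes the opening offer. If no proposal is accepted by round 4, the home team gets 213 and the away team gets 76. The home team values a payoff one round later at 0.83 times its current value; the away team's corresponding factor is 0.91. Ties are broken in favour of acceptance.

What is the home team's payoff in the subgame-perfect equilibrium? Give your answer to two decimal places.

Work backward from the last round.
Round 4 (the away team proposes): the home team gets 213 if talks fail, so the away team offers 213 and keeps 587.
Round 3 (the home team proposes): the away team can get 587 next round, worth 0.91 × 587 = 534.17 now; the home team offers that and keeps 265.83.
Round 2 (the away team proposes): the home team can get 265.83 next round, worth 0.83 × 265.83 = 220.6389 now, so the away team offers 220.6389, keeping 579.3611.
Round 1 (the home team proposes): the away team can get 579.3611 next round, worth 0.91 × 579.3611 = 527.218601 now. The home team offers 527.218601 and keeps 800 − 527.218601 = 272.781399.

272.78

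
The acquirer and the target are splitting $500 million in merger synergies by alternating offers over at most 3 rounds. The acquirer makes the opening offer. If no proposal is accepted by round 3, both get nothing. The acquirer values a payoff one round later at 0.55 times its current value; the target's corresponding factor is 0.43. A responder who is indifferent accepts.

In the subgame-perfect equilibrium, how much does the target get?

Work backward from the last round.
Round 3 (the acquirer proposes): the target will accept anything ≥ 0, so the acquirer offers 0 and keeps 500.
Round 2 (the target proposes): the acquirer can get 500 next round, worth 0.55 × 500 = 275 now; the target offers that and keeps 225.
Round 1 (the acquirer proposes): the target can get 225 next round, worth 0.43 × 225 = 96.75 now, so the acquirer offers 96.75, keeping 403.25.

96.75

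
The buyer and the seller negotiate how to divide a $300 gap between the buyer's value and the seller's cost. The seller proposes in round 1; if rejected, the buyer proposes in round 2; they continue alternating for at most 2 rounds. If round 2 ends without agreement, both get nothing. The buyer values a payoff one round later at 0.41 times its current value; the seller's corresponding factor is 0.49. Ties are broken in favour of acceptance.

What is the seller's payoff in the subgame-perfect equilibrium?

By backward induction:
Round 2 (the buyer proposes): the seller will accept anything ≥ 0, so the buyer offers 0 and keeps 300.
Round 1 (the seller proposes): the buyer can get 300 next round, worth 0.41 × 300 = 123 now, so the seller offers 123, keeping 177.

177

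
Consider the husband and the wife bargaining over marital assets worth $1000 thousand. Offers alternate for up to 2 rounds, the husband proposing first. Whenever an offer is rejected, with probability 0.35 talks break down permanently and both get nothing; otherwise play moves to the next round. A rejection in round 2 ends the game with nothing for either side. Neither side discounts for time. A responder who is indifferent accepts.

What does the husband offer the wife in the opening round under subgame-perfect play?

650

Round 2 (the wife proposes): rejection yields 0 for the husband; the wife offers 0 and keeps 1000.
Round 1 (the husband proposes): rejecting gives the wife an expected 0.65 × 1000 = 650, so the husband offers 650, keeping 350.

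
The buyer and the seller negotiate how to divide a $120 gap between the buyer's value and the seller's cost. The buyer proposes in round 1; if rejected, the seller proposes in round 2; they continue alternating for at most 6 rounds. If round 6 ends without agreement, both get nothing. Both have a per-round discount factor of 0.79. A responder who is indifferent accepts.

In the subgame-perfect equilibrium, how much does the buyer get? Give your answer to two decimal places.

50.74

By backward induction:
Round 6 (the seller proposes): the buyer will accept anything ≥ 0, so the seller offers 0 and keeps 120.
Round 5 (the buyer proposes): the seller can get 120 next round, worth 0.79 × 120 = 94.8 now; the buyer offers that and keeps 25.2.
Round 4 (the seller proposes): the buyer can get 25.2 next round, worth 0.79 × 25.2 = 19.908 now. The seller offers 19.908 and keeps 120 − 19.908 = 100.092.
Round 3 (the buyer proposes): the seller can get 100.092 next round, worth 0.79 × 100.092 = 79.07268 now; the buyer offers that and keeps 40.92732.
Round 2 (the seller proposes): the buyer can get 40.92732 next round, worth 0.79 × 40.92732 = 32.3325828 now, so the seller offers 32.3325828, keeping 87.6674172.
Round 1 (the buyer proposes): the seller can get 87.6674172 next round, worth 0.79 × 87.6674172 = 69.257259588 now. The buyer offers 69.257259588 and keeps 120 − 69.257259588 = 50.742740412.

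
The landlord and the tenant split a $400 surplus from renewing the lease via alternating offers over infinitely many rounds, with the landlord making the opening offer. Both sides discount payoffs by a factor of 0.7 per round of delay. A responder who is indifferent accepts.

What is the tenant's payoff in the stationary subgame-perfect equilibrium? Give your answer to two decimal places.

When the landlord proposes, the tenant accepts any offer worth at least 0.7 times what the tenant would get by proposing next round; and vice versa.
This gives x = 400 − 0.7y and y = 400 − 0.7x, where x and y are each side's share when it proposes.
Hence (1 − 0.7·0.7)x = 400(1 − 0.7), i.e. 0.51·x = 120.
x ≈ 235.2941; the tenant's share is 400 − x ≈ 164.7059.

164.71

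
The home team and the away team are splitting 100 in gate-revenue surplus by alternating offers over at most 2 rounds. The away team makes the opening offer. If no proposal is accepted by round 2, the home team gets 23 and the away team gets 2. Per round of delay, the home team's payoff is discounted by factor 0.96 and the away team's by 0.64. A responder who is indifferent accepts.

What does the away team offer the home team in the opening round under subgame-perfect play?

94.08

Solve by backward induction from round 2.
Round 2 (the home team proposes): the away team gets 2 if talks fail, so the home team offers 2 and keeps 98.
Round 1 (the away team proposes): the home team can get 98 next round, worth 0.96 × 98 = 94.08 now, so the away team offers 94.08, keeping 5.92.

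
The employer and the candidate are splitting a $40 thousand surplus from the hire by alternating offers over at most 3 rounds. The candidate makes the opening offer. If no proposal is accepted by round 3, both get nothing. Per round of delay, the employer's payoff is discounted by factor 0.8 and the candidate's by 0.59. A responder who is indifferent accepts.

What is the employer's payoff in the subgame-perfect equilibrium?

13.12

Round 3 (the candidate proposes): the employer will accept anything ≥ 0, so the candidate offers 0 and keeps 40.
Round 2 (the employer proposes): the candidate can get 40 next round, worth 0.59 × 40 = 23.6 now; the employer offers that and keeps 16.4.
Round 1 (the candidate proposes): the employer can get 16.4 next round, worth 0.8 × 16.4 = 13.12 now, so the candidate offers 13.12, keeping 26.88.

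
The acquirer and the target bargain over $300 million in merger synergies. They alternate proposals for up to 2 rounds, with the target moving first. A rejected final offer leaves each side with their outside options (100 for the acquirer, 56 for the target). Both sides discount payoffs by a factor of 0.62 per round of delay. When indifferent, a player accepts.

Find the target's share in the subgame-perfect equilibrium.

Round 2 (the acquirer proposes): the target gets 56 if talks fail, so the acquirer offers 56 and keeps 244.
Round 1 (the target proposes): the acquirer can get 244 next round, worth 0.62 × 244 = 151.28 now. The target offers 151.28 and keeps 300 − 151.28 = 148.72.

148.72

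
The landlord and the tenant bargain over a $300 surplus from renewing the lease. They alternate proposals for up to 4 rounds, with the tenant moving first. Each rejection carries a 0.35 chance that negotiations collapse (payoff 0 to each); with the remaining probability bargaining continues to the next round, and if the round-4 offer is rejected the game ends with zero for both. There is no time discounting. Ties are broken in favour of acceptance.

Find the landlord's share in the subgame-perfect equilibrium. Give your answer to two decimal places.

150.64

Round 4 (the landlord proposes): the tenant will accept anything ≥ 0, so the landlord offers 0 and keeps 300.
Round 3 (the tenant proposes): rejecting gives the landlord an expected 0.65 × 300 = 195; the tenant offers that and keeps 105.
Round 2 (the landlord proposes): rejecting gives the tenant an expected 0.65 × 105 = 68.25, so the landlord offers 68.25, keeping 231.75.
Round 1 (the tenant proposes): rejecting gives the landlord an expected 0.65 × 231.75 = 150.6375. The tenant offers 150.6375 and keeps 300 − 150.6375 = 149.3625.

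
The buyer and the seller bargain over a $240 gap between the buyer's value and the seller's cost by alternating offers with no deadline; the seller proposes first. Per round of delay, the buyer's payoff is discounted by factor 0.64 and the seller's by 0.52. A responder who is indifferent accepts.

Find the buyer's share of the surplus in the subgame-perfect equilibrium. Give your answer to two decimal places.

In a stationary SPE each proposer offers the other exactly their discounted continuation value.
If the seller keeps x when proposing and the buyer keeps y when proposing, then x = 240 − 0.64y and y = 240 − 0.52x.
Solving: x = 240(1 − 0.64) / (1 − 0.52·0.64) = 86.4 / 0.6672 ≈ 129.4964.
The buyer gets 240 − 129.4964 ≈ 110.5036.

110.50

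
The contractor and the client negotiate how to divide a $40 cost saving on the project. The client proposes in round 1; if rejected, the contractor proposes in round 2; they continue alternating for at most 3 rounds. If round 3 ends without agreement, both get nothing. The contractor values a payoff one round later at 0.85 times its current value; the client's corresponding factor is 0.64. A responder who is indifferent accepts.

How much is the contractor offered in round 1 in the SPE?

Round 3 (the client proposes): rejection yields 0 for the contractor; the client offers 0 and keeps 40.
Round 2 (the contractor proposes): the client can get 40 next round, worth 0.64 × 40 = 25.6 now. The contractor offers 25.6 and keeps 40 − 25.6 = 14.4.
Round 1 (the client proposes): the contractor can get 14.4 next round, worth 0.85 × 14.4 = 12.24 now; the client offers that and keeps 27.76.

12.24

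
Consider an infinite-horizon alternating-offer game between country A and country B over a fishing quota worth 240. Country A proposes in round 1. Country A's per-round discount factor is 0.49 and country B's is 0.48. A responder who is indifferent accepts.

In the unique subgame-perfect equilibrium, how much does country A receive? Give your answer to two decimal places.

163.18

Let x be country A's share when country A proposes and y be country B's share when country B proposes.
Country B accepts iff offered ≥ 0.48·y, so x = 240 − 0.48y. Symmetrically y = 240 − 0.49x.
Substituting: x = 240 − 0.48(240 − 0.49x), giving x(1 − 0.49·0.48) = 240(1 − 0.48).
So x = 240 × 0.52 / 0.7648 ≈ 163.1799, and country B receives 240 − x ≈ 76.8201.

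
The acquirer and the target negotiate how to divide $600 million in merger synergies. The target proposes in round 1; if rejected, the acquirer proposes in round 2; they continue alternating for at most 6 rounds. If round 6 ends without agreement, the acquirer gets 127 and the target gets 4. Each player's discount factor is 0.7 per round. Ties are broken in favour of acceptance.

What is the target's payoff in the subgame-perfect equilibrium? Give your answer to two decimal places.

Round 6 (the acquirer proposes): the target gets 4 if talks fail, so the acquirer offers 4 and keeps 596.
Round 5 (the target proposes): the acquirer can get 596 next round, worth 0.7 × 596 = 417.2 now, so the target offers 417.2, keeping 182.8.
Round 4 (the acquirer proposes): the target can get 182.8 next round, worth 0.7 × 182.8 = 127.96 now, so the acquirer offers 127.96, keeping 472.04.
Round 3 (the target proposes): the acquirer can get 472.04 next round, worth 0.7 × 472.04 = 330.428 now. The target offers 330.428 and keeps 600 − 330.428 = 269.572.
Round 2 (the acquirer proposes): the target can get 269.572 next round, worth 0.7 × 269.572 = 188.7004 now, so the acquirer offers 188.7004, keeping 411.2996.
Round 1 (the target proposes): the acquirer can get 411.2996 next round, worth 0.7 × 411.2996 = 287.90972 now, so the target offers 287.90972, keeping 312.09028.

312.09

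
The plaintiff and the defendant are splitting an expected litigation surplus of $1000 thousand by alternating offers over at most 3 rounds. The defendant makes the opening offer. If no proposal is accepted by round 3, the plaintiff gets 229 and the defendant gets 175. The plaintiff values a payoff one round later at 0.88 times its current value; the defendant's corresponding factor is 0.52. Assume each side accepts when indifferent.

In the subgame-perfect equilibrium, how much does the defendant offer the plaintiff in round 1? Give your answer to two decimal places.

527.19

Solve by backward induction from round 3.
Round 3 (the defendant proposes): the plaintiff gets 229 if talks fail, so the defendant offers 229 and keeps 771.
Round 2 (the plaintiff proposes): the defendant can get 771 next round, worth 0.52 × 771 = 400.92 now. The plaintiff offers 400.92 and keeps 1000 − 400.92 = 599.08.
Round 1 (the defendant proposes): the plaintiff can get 599.08 next round, worth 0.88 × 599.08 = 527.1904 now, so the defendant offers 527.1904, keeping 472.8096.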